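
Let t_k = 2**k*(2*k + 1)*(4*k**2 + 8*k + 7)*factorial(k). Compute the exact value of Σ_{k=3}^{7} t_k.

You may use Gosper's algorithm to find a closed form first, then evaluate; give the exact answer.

Σ = 2632087920

Ratio r(k) = 2*(8*k**4 + 52*k**3 + 130*k**2 + 143*k + 57)/(8*k**3 + 20*k**2 + 22*k + 7).
Take A(k)=2*k + 2, B(k)=1, C(k)=k**3 + 5*k**2/2 + 11*k/4 + 7/8.
Solve (2*k + 2)·f(k+1) − (1)·f(k) = k**3 + 5*k**2/2 + 11*k/4 + 7/8.
Bound: deg f ≤ 2.
Solve for f: f(k) = (2*k - 1)*(2*k + 1)/8 (degree 2 ≤ 2).
Then R = B(k−1)f/C = (2*k - 1)/(4*k**2 + 8*k + 7), so s_k = R(k)·t_k = 2**k*(2*k - 1)*(2*k + 1)*factorial(k).
Δs = 2**k*(2*k + 1)*(4*k**2 + 8*k + 7)*factorial(k), as required.
Telescoping: Σ = s_(8) − s_(3) = 2632089600 − (1680) = 2632087920.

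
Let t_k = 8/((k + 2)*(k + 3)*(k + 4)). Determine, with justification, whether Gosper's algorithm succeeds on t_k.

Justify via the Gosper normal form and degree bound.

t_(k+1)/t_k = (k + 2)/(k + 5).
Take A(k)=k + 2, B(k)=k + 5, C(k)=1.
f must satisfy (k + 2)·f(k+1) − (k + 4)·f(k) = 1.
d = 2 from the (1,1,0) case.
Solving with deg f ≤ 2: f(k) = k*(k + 5)/12.
Then R = B(k−1)f/C = k*(k + 4)*(k + 5)/12, so s_k = R(k)·t_k = 2*k*(k + 5)/(3*(k + 2)*(k + 3)).
Check: Δs_k = 8/(k**3 + 9*k**2 + 26*k + 24). ✓

Yes. s_k = 2*k*(k + 5)/(3*(k + 2)*(k + 3)).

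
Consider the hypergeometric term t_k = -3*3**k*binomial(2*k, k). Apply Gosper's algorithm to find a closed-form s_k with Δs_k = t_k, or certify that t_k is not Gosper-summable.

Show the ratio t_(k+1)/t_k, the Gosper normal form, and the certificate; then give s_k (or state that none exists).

none (Gosper's algorithm certifies no s_k)

r(k) = 6*(2*k + 1)/(k + 1) after simplifying.
Factor: A=12*k + 6; B=k + 1; C=1.
Need (12*k + 6)·f(k+1) − (k)·f(k) = 1.
Degrees (1,1,0) ⇒ d ≤ -1.
Bound -1 < 0, so the key equation has no polynomial solution.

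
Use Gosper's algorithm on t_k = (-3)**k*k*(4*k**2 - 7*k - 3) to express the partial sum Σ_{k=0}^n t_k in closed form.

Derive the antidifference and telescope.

S(n) = 3*(-3)**n*n*(n**2 - n - 2)

Compute t_(k+1)/t_k: get 3*(-4*k**3 - 5*k**2 + 5*k + 6)/(k*(4*k**2 - 7*k - 3)).
So A=-3 and B=1, with C=k**3 - 7*k**2/4 - 3*k/4.
Set up (-3)·f(k+1) − (1)·f(k) − (k**3 - 7*k**2/4 - 3*k/4) = 0.
Degrees (0,0,3) ⇒ d ≤ 3.
Match coefficients ⇒ f(k) = -k*(k - 3)*(k - 1)/4.
Certificate R = B(k−1)f/C = -(k - 3)*(k - 1)/(4*k**2 - 7*k - 3) gives s_k = (-3)**k*k*(-k**2 + 4*k - 3).
Check: Δs_k = (-3)**k*k*(4*k**2 - 7*k - 3). ✓
Evaluate: s_(n+1) = 3*(-3)**n*n*(n**2 - n - 2); subtract s_(0) = 0 ⇒ S(n) = 3*(-3)**n*n*(n**2 - n - 2).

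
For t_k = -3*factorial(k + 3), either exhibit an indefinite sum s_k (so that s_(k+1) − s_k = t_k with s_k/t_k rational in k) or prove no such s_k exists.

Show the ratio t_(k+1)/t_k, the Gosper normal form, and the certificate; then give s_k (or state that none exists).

Compute t_(k+1)/t_k: get k + 4.
So A=k + 4 and B=1, with C=1.
Key eq: (k + 4)·f(k+1) = (1)·f(k) + (1).
deg f ≤ -1 (via 1,0,0).
Negative degree bound (-1): no f exists, t_k not Gosper-summable.

none — t_k is not Gosper-summable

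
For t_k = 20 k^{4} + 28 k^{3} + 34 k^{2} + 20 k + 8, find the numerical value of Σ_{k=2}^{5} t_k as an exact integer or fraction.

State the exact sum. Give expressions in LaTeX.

Step 1: r(k) = (10*k**4 + 54*k**3 + 119*k**2 + 126*k + 55)/(10*k**4 + 14*k**3 + 17*k**2 + 10*k + 4).
Factor: A=1; B=1; C=k**4 + 7*k**3/5 + 17*k**2/10 + k + 2/5.
Need (1)·f(k+1) − (1)·f(k) = k**4 + 7*k**3/5 + 17*k**2/10 + k + 2/5.
Degrees (0,0,4) ⇒ d ≤ 5.
A polynomial solution: f(k) = k*(4*k**4 - 3*k**3 + 4*k**2 + 3)/20.
So s_k = (B(k−1)f/C)·t_k = (k*(4*k**4 - 3*k**3 + 4*k**2 + 3)/(2*(2*k**2 + 2*k + 1)*(5*k**2 + 2*k + 4)))·t_k = k*(4*k**4 - 3*k**3 + 4*k**2 + 3).
s_(k+1) − s_k = 20*k**4 + 28*k**3 + 34*k**2 + 20*k + 8 = t_k.
Evaluate s at k=6 and k=2: 28098 and 118; difference 27980.

Σ = 27980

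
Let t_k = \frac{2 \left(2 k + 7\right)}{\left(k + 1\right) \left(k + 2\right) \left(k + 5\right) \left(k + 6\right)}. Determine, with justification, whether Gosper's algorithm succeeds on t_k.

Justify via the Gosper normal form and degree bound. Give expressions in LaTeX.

Ratio r(k) = (k + 1)*(k + 5)*(2*k + 9)/((k + 3)*(k + 7)*(2*k + 7)).
Take A(k)=k + 1, B(k)=k + 7, C(k)=k**3 + 21*k**2/2 + 73*k/2 + 42.
Key eq: (k + 1)·f(k+1) = (k + 6)·f(k) + (k**3 + 21*k**2/2 + 73*k/2 + 42).
From deg A=1, deg B=1, deg C=3: d=5.
Solving with deg f ≤ 5: f(k) = k*(k + 2)*(k + 3)*(k + 4)*(k + 6)/10.
So s_k = (B(k−1)f/C)·t_k = (k*(k + 2)*(k + 6)**2/(5*(2*k + 7)))·t_k = 2*k*(k + 6)/(5*(k**2 + 6*k + 5)).
Verify: 2*(2*k + 7)/(k**4 + 14*k**3 + 65*k**2 + 112*k + 60) matches t_k.

Yes. s_k = \frac{2 k \left(k + 6\right)}{5 \left(k^{2} + 6 k + 5\right)}.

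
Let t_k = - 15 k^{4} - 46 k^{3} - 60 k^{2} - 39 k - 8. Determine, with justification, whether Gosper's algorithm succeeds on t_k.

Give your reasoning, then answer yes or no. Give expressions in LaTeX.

Yes. s_k = k \left(- 3 k^{4} - 4 k^{3} - 2 k^{2} - k + 2\right).

Ratio r(k) = (15*k**4 + 106*k**3 + 288*k**2 + 357*k + 168)/(15*k**4 + 46*k**3 + 60*k**2 + 39*k + 8).
Normal form (A,B,C) = (1, 1, k**4 + 46*k**3/15 + 4*k**2 + 13*k/5 + 8/15).
Need (1)·f(k+1) − (1)·f(k) = k**4 + 46*k**3/15 + 4*k**2 + 13*k/5 + 8/15.
deg f ≤ 5 (via 0,0,4).
Solve for f: f(k) = k*(3*k**4 + 4*k**3 + 2*k**2 + k - 2)/15 (degree 5 ≤ 5).
So s_k = (B(k−1)f/C)·t_k = (k*(3*k**4 + 4*k**3 + 2*k**2 + k - 2)/(15*k**4 + 46*k**3 + 60*k**2 + 39*k + 8))·t_k = k*(-3*k**4 - 4*k**3 - 2*k**2 - k + 2).
Δs = -15*k**4 - 46*k**3 - 60*k**2 - 39*k - 8, as required.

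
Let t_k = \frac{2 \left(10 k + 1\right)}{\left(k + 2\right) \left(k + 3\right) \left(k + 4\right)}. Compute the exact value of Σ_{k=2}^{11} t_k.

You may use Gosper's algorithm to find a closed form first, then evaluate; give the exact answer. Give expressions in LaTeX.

Step 1: r(k) = (k + 2)*(10*k + 11)/((k + 5)*(10*k + 1)).
Normal form (A,B,C) = (k + 2, k + 5, k + 1/10).
f must satisfy (k + 2)·f(k+1) − (k + 4)·f(k) = k + 1/10.
Bound: deg f ≤ 2.
Match coefficients ⇒ f(k) = k*(7*k - 5)/40.
Certificate R = B(k−1)f/C = k*(k + 4)*(7*k - 5)/(4*(10*k + 1)) gives s_k = k*(7*k - 5)/(2*(k + 2)*(k + 3)).
s_(k+1) − s_k = 2*(10*k + 1)/(k**3 + 9*k**2 + 26*k + 24) = t_k.
Telescoping: Σ = s_(12) − s_(2) = 79/35 − (9/20) = 253/140.

Σ = 253/140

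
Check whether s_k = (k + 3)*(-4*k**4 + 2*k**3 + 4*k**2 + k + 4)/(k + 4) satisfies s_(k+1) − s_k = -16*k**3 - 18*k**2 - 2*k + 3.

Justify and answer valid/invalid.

Invalid: residual 2*(6*k**4 + 42*k**3 + 39*k**2 + 3*k - 4)/(k**2 + 9*k + 20) ≠ 0.

s_(k+1) = (-4*k**5 - 30*k**4 - 70*k**3 - 57*k**2 + 3*k + 28)/(k + 5)
s_(k+1) − s_k = (-16*k**5 - 150*k**4 - 400*k**3 - 297*k**2 - 7*k + 52)/(k**2 + 9*k + 20)
(s_(k+1) − s_k) − t_k = 2*(6*k**4 + 42*k**3 + 39*k**2 + 3*k - 4)/(k**2 + 9*k + 20)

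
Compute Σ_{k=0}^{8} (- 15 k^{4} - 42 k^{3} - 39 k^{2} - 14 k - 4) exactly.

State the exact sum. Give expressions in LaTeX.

Ratio r(k) = (15*k**4 + 102*k**3 + 255*k**2 + 278*k + 114)/(15*k**4 + 42*k**3 + 39*k**2 + 14*k + 4).
Factor: A=1; B=1; C=k**4 + 14*k**3/5 + 13*k**2/5 + 14*k/15 + 4/15.
Set up (1)·f(k+1) − (1)·f(k) − (k**4 + 14*k**3/5 + 13*k**2/5 + 14*k/15 + 4/15) = 0.
Bound: deg f ≤ 5.
Match coefficients ⇒ f(k) = k*(3*k**4 + 3*k**3 - 3*k**2 - 2*k + 3)/15.
Certificate R = B(k−1)f/C = k*(3*k**4 + 3*k**3 - 3*k**2 - 2*k + 3)/(15*k**4 + 42*k**3 + 39*k**2 + 14*k + 4) gives s_k = k*(-3*k**4 - 3*k**3 + 3*k**2 + 2*k - 3).
Check: Δs_k = -15*k**4 - 42*k**3 - 39*k**2 - 14*k - 4. ✓
Telescoping: Σ = s_(9) − s_(0) = -194508 − (0) = -194508.

Σ = -194508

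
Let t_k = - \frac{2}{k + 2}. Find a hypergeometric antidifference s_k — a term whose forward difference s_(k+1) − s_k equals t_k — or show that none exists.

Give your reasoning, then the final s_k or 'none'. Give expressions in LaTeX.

Ratio r(k) = (k + 2)/(k + 3).
Normal form (A,B,C) = (k + 2, k + 3, 1).
f must satisfy (k + 2)·f(k+1) − (k + 2)·f(k) = 1.
deg f ≤ 0 (via 1,1,0).
Write f(k) = c0. Then LHS − RHS = -1, requiring -1 = 0: contradictory. No certificate.

not Gosper-summable; s_k does not exist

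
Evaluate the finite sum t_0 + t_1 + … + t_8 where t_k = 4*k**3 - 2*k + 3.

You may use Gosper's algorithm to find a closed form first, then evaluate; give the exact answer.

Σ = 5139

Ratio r(k) = (-2*k + 4*(k + 1)**3 + 1)/(4*k**3 - 2*k + 3).
Take A(k)=1, B(k)=1, C(k)=k**3 - k/2 + 3/4.
Set up (1)·f(k+1) − (1)·f(k) − (k**3 - k/2 + 3/4) = 0.
Degrees (0,0,3) ⇒ d ≤ 4.
Solve for f: f(k) = k*(k**3 - 2*k**2 + 4)/4 (degree 4 ≤ 4).
Get s_k = R·t_k = k*(k**3 - 2*k**2 + 4) with R(k) = B(k−1)f(k)/C(k) = k*(k**3 - 2*k**2 + 4)/(4*k**3 - 2*k + 3).
s_(k+1) − s_k = 4*k**3 - 2*k + 3 = t_k.
Telescoping: Σ = s_(9) − s_(0) = 5139 − (0) = 5139.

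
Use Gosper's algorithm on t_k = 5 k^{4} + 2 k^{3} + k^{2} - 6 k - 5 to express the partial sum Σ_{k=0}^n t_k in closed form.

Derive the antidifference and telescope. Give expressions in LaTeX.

S(n) = n^{5} + 3 n^{4} + 3 n^{3} - 2 n^{2} - 8 n - 5

Ratio r(k) = (5*k**4 + 22*k**3 + 37*k**2 + 22*k - 3)/(5*k**4 + 2*k**3 + k**2 - 6*k - 5).
So A=1 and B=1, with C=k**4 + 2*k**3/5 + k**2/5 - 6*k/5 - 1.
Need (1)·f(k+1) − (1)·f(k) = k**4 + 2*k**3/5 + k**2/5 - 6*k/5 - 1.
Bound: deg f ≤ 5.
Solve for f: f(k) = k*(k**4 - 2*k**3 + k**2 - 3*k - 2)/5 (degree 5 ≤ 5).
R(k) = B(k−1)·f(k)/C(k) = k*(k**4 - 2*k**3 + k**2 - 3*k - 2)/(5*k**4 + 2*k**3 + k**2 - 6*k - 5); s_k = R·t_k = k*(k**4 - 2*k**3 + k**2 - 3*k - 2).
Δs = 5*k**4 + 2*k**3 + k**2 - 6*k - 5, as required.
s_(n+1) = n**5 + 3*n**4 + 3*n**3 - 2*n**2 - 8*n - 5 and s_(0) = 0, so S(n) = n**5 + 3*n**4 + 3*n**3 - 2*n**2 - 8*n - 5.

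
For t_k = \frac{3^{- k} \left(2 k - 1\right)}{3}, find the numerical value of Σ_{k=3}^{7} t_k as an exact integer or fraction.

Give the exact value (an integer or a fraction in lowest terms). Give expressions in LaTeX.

Σ = 721/6561

r(k) = (2*k + 1)/(3*(2*k - 1)) after simplifying.
So A=1/3 and B=1, with C=k - 1/2.
Solve (1/3)·f(k+1) − (1)·f(k) = k - 1/2.
From deg A=0, deg B=0, deg C=1: d=1.
Match coefficients ⇒ f(k) = -3*k/2.
So s_k = (B(k−1)f/C)·t_k = (-3*k/(2*k - 1))·t_k = -k/3**k.
s_(k+1) − s_k = (2*k - 1)/(3*3**k) = t_k.
Sum = s_(8) − s_(3); s_(8) = -8/6561, s_(3) = -1/9 ⇒ 721/6561.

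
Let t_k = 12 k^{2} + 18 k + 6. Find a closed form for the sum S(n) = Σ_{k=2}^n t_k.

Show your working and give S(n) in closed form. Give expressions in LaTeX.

The ratio is (2*k**2 + 7*k + 6)/(2*k**2 + 3*k + 1).
Take A(k)=1, B(k)=1, C(k)=k**2 + 3*k/2 + 1/2.
Key eq: (1)·f(k+1) = (1)·f(k) + (k**2 + 3*k/2 + 1/2).
Degrees (0,0,2) ⇒ d ≤ 3.
Solve for f: f(k) = k*(k + 1)*(4*k - 1)/12 (degree 3 ≤ 3).
So s_k = (B(k−1)f/C)·t_k = (k*(4*k - 1)/(6*(2*k + 1)))·t_k = k*(4*k**2 + 3*k - 1).
Check: Δs_k = 12*k**2 + 18*k + 6. ✓
Σ_(k=2)^n t_k = s_(n+1) − s_(2) = (4*n**3 + 15*n**2 + 17*n + 6) − (42), i.e. 4*n**3 + 15*n**2 + 17*n - 36.

S(n) = 4 n^{3} + 15 n^{2} + 17 n - 36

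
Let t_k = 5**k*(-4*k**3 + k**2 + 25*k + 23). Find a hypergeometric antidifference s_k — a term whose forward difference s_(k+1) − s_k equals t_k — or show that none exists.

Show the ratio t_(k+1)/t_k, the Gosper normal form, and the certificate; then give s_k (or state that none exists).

r(k) = 5*(4*k**3 + 11*k**2 - 15*k - 45)/(4*k**3 - k**2 - 25*k - 23) after simplifying.
Normal form (A,B,C) = (5, 1, k**3 - k**2/4 - 25*k/4 - 23/4).
Key eq: (5)·f(k+1) = (1)·f(k) + (k**3 - k**2/4 - 25*k/4 - 23/4).
From deg A=0, deg B=0, deg C=3: d=3.
A polynomial solution: f(k) = (k**3 - 4*k**2 - 2)/4.
Certificate R = B(k−1)f/C = (k**3 - 4*k**2 - 2)/(4*k**3 - k**2 - 25*k - 23) gives s_k = 5**k*(-k**3 + 4*k**2 + 2).
s_(k+1) − s_k = 5**k*(-4*k**3 + k**2 + 25*k + 23) = t_k.

s_k = 5**k*(-k**3 + 4*k**2 + 2)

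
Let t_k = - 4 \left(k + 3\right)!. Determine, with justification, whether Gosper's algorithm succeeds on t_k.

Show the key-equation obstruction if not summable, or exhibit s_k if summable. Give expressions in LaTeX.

The ratio is k + 4.
Normal form (A,B,C) = (k + 4, 1, 1).
Solve (k + 4)·f(k+1) − (1)·f(k) = 1.
d = -1 from the (1,0,0) case.
Bound -1 < 0, so the key equation has no polynomial solution.

No — t_k has no hypergeometric antidifference.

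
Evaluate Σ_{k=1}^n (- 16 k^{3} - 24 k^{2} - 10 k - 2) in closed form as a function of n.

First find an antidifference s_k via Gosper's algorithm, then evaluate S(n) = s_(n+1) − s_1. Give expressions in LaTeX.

S(n) = n \left(- 4 n^{3} - 16 n^{2} - 21 n - 11\right)

The ratio is (8*k**3 + 36*k**2 + 53*k + 26)/(8*k**3 + 12*k**2 + 5*k + 1).
A = 1, B = 1, C = k**3 + 3*k**2/2 + 5*k/8 + 1/8.
Set up (1)·f(k+1) − (1)·f(k) − (k**3 + 3*k**2/2 + 5*k/8 + 1/8) = 0.
Bound: deg f ≤ 4.
Solving with deg f ≤ 4: f(k) = k*(k + 1)*(2*k - 1)**2/16.
R(k) = B(k−1)·f(k)/C(k) = k*(2*k - 1)**2/(2*(8*k**2 + 4*k + 1)); s_k = R·t_k = k*(-4*k**3 + 3*k - 1).
Δs = -16*k**3 - 24*k**2 - 10*k - 2, as required.
Evaluate: s_(n+1) = -4*n**4 - 16*n**3 - 21*n**2 - 11*n - 2; subtract s_(1) = -2 ⇒ S(n) = n*(-4*n**3 - 16*n**2 - 21*n - 11).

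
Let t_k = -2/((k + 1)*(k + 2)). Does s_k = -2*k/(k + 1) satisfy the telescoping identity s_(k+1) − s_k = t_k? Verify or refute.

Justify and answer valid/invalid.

s_(k+1) = 2*(-k - 1)/(k + 2)
s_(k+1) − s_k = -2/(k**2 + 3*k + 2)
(s_(k+1) − s_k) − t_k = 0

valid (s_(k+1) − s_k reduces to t_k)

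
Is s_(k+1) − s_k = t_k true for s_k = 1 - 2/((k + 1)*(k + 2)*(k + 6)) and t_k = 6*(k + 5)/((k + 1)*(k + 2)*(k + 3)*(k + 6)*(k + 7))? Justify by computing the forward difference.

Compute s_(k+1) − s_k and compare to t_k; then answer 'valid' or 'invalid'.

s_(k+1) = 1 - 2/((k + 2)*(k + 3)*(k + 7))
s_(k+1) − s_k = 6*(k + 5)/(k**5 + 19*k**4 + 131*k**3 + 401*k**2 + 540*k + 252)
(s_(k+1) − s_k) − t_k = 0

Valid: the claim telescopes to t_k.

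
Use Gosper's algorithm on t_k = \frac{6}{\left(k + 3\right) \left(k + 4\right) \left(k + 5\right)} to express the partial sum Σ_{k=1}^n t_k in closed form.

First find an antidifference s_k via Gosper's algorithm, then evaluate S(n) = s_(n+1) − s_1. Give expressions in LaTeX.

Ratio r(k) = (k + 3)/(k + 6).
So A=k + 3 and B=k + 6, with C=1.
f must satisfy (k + 3)·f(k+1) − (k + 5)·f(k) = 1.
deg f ≤ 2 (via 1,1,0).
Solve for f: f(k) = k*(k + 7)/24 (degree 2 ≤ 2).
Get s_k = R·t_k = k*(k + 7)/(4*(k + 3)*(k + 4)) with R(k) = B(k−1)f(k)/C(k) = k*(k + 5)*(k + 7)/24.
Check: Δs_k = 6/(k**3 + 12*k**2 + 47*k + 60). ✓
s_(n+1) = (n**2 + 9*n + 8)/(4*(n**2 + 9*n + 20)) and s_(1) = 1/10, so S(n) = 3*n*(n + 9)/(20*(n**2 + 9*n + 20)).

S(n) = \frac{3 n \left(n + 9\right)}{20 \left(n^{2} + 9 n + 20\right)}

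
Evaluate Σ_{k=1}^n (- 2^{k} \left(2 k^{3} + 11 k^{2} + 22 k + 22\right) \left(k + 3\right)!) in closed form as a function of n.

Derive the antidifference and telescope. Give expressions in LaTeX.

r(k) = 2*(2*k**4 + 25*k**3 + 118*k**2 + 257*k + 228)/(2*k**3 + 11*k**2 + 22*k + 22) after simplifying.
So A=2*k + 8 and B=1, with C=k**3 + 11*k**2/2 + 11*k + 11.
f must satisfy (2*k + 8)·f(k+1) − (1)·f(k) = k**3 + 11*k**2/2 + 11*k + 11.
From deg A=1, deg B=0, deg C=3: d=2.
Coefficient equations give f(k) = (k**2 + 2)/2.
Get s_k = R·t_k = -2**k*(k**2 + 2)*factorial(k + 3) with R(k) = B(k−1)f(k)/C(k) = (k**2 + 2)/(2*k**3 + 11*k**2 + 22*k + 22).
Verify: -2**k*(2*k**3 + 11*k**2 + 22*k + 22)*factorial(k + 3) matches t_k.
s_(n+1) = -2**(n + 1)*(n**2 + 2*n + 3)*factorial(n + 4) and s_(1) = -144, so S(n) = -2*2**n*n**2*factorial(n + 4) - 4*2**n*n*factorial(n + 4) - 6*2**n*factorial(n + 4) + 144.

S(n) = - 2 \cdot 2^{n} n^{2} \left(n + 4\right)! - 4 \cdot 2^{n} n \left(n + 4\right)! - 6 \cdot 2^{n} \left(n + 4\right)! + 144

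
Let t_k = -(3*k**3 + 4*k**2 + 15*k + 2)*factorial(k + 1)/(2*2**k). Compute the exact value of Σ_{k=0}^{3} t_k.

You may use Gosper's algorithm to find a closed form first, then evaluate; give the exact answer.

r(k) = (3*k**4 + 19*k**3 + 58*k**2 + 88*k + 48)/(2*(3*k**3 + 4*k**2 + 15*k + 2)) after simplifying.
A = k/2 + 1, B = 1, C = k**3 + 4*k**2/3 + 5*k + 2/3.
f must satisfy (k/2 + 1)·f(k+1) − (1)·f(k) = k**3 + 4*k**2/3 + 5*k + 2/3.
Degrees (1,0,3) ⇒ d ≤ 2.
A polynomial solution: f(k) = 2*(3*k**2 - 2*k + 2)/3.
Certificate R = B(k−1)f/C = 2*(3*k**2 - 2*k + 2)/(3*k**3 + 4*k**2 + 15*k + 2) gives s_k = -(3*k**2 - 2*k + 2)*factorial(k + 1)/2**k.
Δs = -(3*k**3 + 4*k**2 + 15*k + 2)*factorial(k + 1)/(2*2**k), as required.
Telescoping: Σ = s_(4) − s_(0) = -315 − (-2) = -313.

Σ = -313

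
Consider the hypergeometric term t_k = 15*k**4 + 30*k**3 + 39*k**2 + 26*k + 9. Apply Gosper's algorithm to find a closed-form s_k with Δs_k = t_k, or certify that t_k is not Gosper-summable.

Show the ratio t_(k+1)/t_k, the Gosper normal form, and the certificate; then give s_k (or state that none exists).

Ratio r(k) = (15*k**4 + 90*k**3 + 219*k**2 + 254*k + 119)/(15*k**4 + 30*k**3 + 39*k**2 + 26*k + 9).
Gosper form: A/B · C(k+1)/C(k) with A=1, B=1, C=k**4 + 2*k**3 + 13*k**2/5 + 26*k/15 + 3/5.
Solve (1)·f(k+1) − (1)·f(k) = k**4 + 2*k**3 + 13*k**2/5 + 26*k/15 + 3/5.
Bound: deg f ≤ 5.
Match coefficients ⇒ f(k) = k*(3*k**4 + 3*k**2 + k + 2)/15.
Certificate R = B(k−1)f/C = k*(3*k**4 + 3*k**2 + k + 2)/(15*k**4 + 30*k**3 + 39*k**2 + 26*k + 9) gives s_k = k*(3*k**4 + 3*k**2 + k + 2).
Δs = 15*k**4 + 30*k**3 + 39*k**2 + 26*k + 9, as required.

s_k = k*(3*k**4 + 3*k**2 + k + 2)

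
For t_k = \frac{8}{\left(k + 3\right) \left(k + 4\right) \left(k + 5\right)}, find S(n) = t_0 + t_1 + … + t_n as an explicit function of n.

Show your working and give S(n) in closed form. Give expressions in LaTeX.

S(n) = \frac{n^{2} + 9 n + 8}{3 \left(n^{2} + 9 n + 20\right)}

The ratio is (k + 3)/(k + 6).
Normal form (A,B,C) = (k + 3, k + 6, 1).
Key eq: (k + 3)·f(k+1) = (k + 5)·f(k) + (1).
From deg A=1, deg B=1, deg C=0: d=2.
Coefficient equations give f(k) = k*(k + 7)/24.
Get s_k = R·t_k = k*(k + 7)/(3*(k + 3)*(k + 4)) with R(k) = B(k−1)f(k)/C(k) = k*(k + 5)*(k + 7)/24.
Δs = 8/(k**3 + 12*k**2 + 47*k + 60), as required.
Σ_(k=0)^n t_k = s_(n+1) − s_(0) = ((n**2 + 9*n + 8)/(3*(n**2 + 9*n + 20))) − (0), i.e. (n**2 + 9*n + 8)/(3*(n**2 + 9*n + 20)).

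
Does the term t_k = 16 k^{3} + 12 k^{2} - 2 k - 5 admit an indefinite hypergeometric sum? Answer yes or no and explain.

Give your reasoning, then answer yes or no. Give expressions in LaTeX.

Step 1: r(k) = (16*k**3 + 60*k**2 + 70*k + 21)/(16*k**3 + 12*k**2 - 2*k - 5).
Normal form (A,B,C) = (1, 1, k**3 + 3*k**2/4 - k/8 - 5/16).
Key eq: (1)·f(k+1) = (1)·f(k) + (k**3 + 3*k**2/4 - k/8 - 5/16).
Degrees (0,0,3) ⇒ d ≤ 4.
Solving with deg f ≤ 4: f(k) = k*(4*k**3 - 4*k**2 - 3*k - 2)/16.
Then R = B(k−1)f/C = k*(4*k**3 - 4*k**2 - 3*k - 2)/(16*k**3 + 12*k**2 - 2*k - 5), so s_k = R(k)·t_k = k*(4*k**3 - 4*k**2 - 3*k - 2).
s_(k+1) − s_k = 16*k**3 + 12*k**2 - 2*k - 5 = t_k.

Yes. s_k = k \left(4 k^{3} - 4 k^{2} - 3 k - 2\right).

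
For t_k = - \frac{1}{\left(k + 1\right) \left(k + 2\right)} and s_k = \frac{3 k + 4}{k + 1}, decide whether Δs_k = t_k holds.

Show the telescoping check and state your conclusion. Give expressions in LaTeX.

s_(k+1) = (3*k + 7)/(k + 2)
s_(k+1) − s_k = -1/(k**2 + 3*k + 2)
(s_(k+1) − s_k) − t_k = 0

Valid — Δs_k = t_k.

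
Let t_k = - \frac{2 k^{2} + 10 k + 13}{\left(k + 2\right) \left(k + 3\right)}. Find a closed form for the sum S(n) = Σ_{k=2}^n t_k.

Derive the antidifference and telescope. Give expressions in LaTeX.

S(n) = \frac{- 8 n^{2} - 17 n + 25}{4 \left(n + 3\right)}

Compute t_(k+1)/t_k: get (k + 2)*(10*k + 2*(k + 1)**2 + 23)/((k + 4)*(2*k**2 + 10*k + 13)).
Take A(k)=k + 2, B(k)=k + 4, C(k)=k**2 + 5*k + 13/2.
f must satisfy (k + 2)·f(k+1) − (k + 3)·f(k) = k**2 + 5*k + 13/2.
deg f ≤ 2 (via 1,1,2).
Solve for f: f(k) = k*(4*k + 9)/4 (degree 2 ≤ 2).
Get s_k = R·t_k = k*(-4*k - 9)/(2*(k + 2)) with R(k) = B(k−1)f(k)/C(k) = k*(k + 3)*(4*k + 9)/(2*(2*k**2 + 10*k + 13)).
Check: Δs_k = (-2*k**2 - 10*k - 13)/(k**2 + 5*k + 6). ✓
Telescope: S(n) = s_(n+1) − s_(2) = (-4*n**2 - 17*n - 13)/(2*(n + 3)) − (-17/4) = (-8*n**2 - 17*n + 25)/(4*(n + 3)).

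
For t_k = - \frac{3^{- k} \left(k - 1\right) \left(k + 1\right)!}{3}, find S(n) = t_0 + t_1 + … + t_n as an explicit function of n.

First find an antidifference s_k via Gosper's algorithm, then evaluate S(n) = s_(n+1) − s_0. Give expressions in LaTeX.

t_(k+1)/t_k = k*(k + 2)/(3*(k - 1)).
So A=k/3 + 2/3 and B=1, with C=k - 1.
Solve (k/3 + 2/3)·f(k+1) − (1)·f(k) = k - 1.
deg f ≤ 0 (via 1,0,1).
Solving with deg f ≤ 0: f(k) = 3.
R(k) = B(k−1)·f(k)/C(k) = 3/(k - 1); s_k = R·t_k = -factorial(k + 1)/3**k.
Δs = -(k - 1)*factorial(k + 1)/(3*3**k), as required.
Σ_(k=0)^n t_k = s_(n+1) − s_(0) = (-3**(-n - 1)*factorial(n + 2)) − (-1), i.e. 1 - factorial(n + 2)/(3*3**n).

S(n) = 1 - \frac{3^{- n} \left(n + 2\right)!}{3}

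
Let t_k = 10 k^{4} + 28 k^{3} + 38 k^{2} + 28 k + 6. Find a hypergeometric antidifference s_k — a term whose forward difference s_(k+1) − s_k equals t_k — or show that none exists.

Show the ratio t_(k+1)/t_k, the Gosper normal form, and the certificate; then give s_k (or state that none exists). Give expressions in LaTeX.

Ratio r(k) = (5*k**4 + 34*k**3 + 91*k**2 + 114*k + 55)/(5*k**4 + 14*k**3 + 19*k**2 + 14*k + 3).
Gosper form: A/B · C(k+1)/C(k) with A=1, B=1, C=k**4 + 14*k**3/5 + 19*k**2/5 + 14*k/5 + 3/5.
f must satisfy (1)·f(k+1) − (1)·f(k) = k**4 + 14*k**3/5 + 19*k**2/5 + 14*k/5 + 3/5.
deg f ≤ 5 (via 0,0,4).
Match coefficients ⇒ f(k) = k*(k**4 + k**3 + k**2 + k - 1)/5.
Get s_k = R·t_k = 2*k*(k**4 + k**3 + k**2 + k - 1) with R(k) = B(k−1)f(k)/C(k) = k*(k**4 + k**3 + k**2 + k - 1)/(5*k**4 + 14*k**3 + 19*k**2 + 14*k + 3).
Verify: 10*k**4 + 28*k**3 + 38*k**2 + 28*k + 6 matches t_k.

s_k = 2 k \left(k^{4} + k^{3} + k^{2} + k - 1\right)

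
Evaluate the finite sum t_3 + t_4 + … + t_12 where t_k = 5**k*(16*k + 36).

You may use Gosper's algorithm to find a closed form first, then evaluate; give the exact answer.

Step 1: r(k) = 5*(4*k + 13)/(4*k + 9).
Normal form (A,B,C) = (5, 1, k + 9/4).
Set up (5)·f(k+1) − (1)·f(k) − (k + 9/4) = 0.
d = 1 from the (0,0,1) case.
Coefficient equations give f(k) = (k + 1)/4.
Get s_k = R·t_k = 4*5**k*(k + 1) with R(k) = B(k−1)f(k)/C(k) = (k + 1)/(4*k + 9).
Check: Δs_k = 5**k*(16*k + 36). ✓
Σ_(k=3)^(12) t_k = s_(13) − s_(3) = 68359375000 − (2000) = 68359373000.

Σ = 68359373000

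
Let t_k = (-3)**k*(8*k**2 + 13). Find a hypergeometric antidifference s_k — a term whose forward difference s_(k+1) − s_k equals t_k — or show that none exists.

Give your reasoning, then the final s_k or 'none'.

Compute t_(k+1)/t_k: get 3*(-8*(k + 1)**2 - 13)/(8*k**2 + 13).
Factor: A=-3; B=1; C=k**2 + 13/8.
Key eq: (-3)·f(k+1) = (1)·f(k) + (k**2 + 13/8).
d = 2 from the (0,0,2) case.
Solving with deg f ≤ 2: f(k) = -(2*k**2 - 3*k + 4)/8.
Get s_k = R·t_k = (-3)**k*(-2*k**2 + 3*k - 4) with R(k) = B(k−1)f(k)/C(k) = -(2*k**2 - 3*k + 4)/(8*k**2 + 13).
Verify: (-3)**k*(8*k**2 + 13) matches t_k.

s_k = (-3)**k*(-2*k**2 + 3*k - 4)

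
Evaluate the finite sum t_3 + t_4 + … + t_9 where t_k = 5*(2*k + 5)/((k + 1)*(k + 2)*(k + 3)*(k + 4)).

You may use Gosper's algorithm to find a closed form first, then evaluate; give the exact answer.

Σ = 595/3432

The ratio is (k + 1)*(2*k + 7)/((k + 5)*(2*k + 5)).
Normal form (A,B,C) = (k + 1, k + 5, k + 5/2).
Need (k + 1)·f(k+1) − (k + 4)·f(k) = k + 5/2.
deg f ≤ 3 (via 1,1,1).
Match coefficients ⇒ f(k) = k*(k + 2)*(k + 4)/6.
Then R = B(k−1)f/C = k*(k + 2)*(k + 4)**2/(3*(2*k + 5)), so s_k = R(k)·t_k = 5*k*(k + 4)/(3*(k**2 + 4*k + 3)).
Δs = 5*(2*k + 5)/(k**4 + 10*k**3 + 35*k**2 + 50*k + 24), as required.
Σ_(k=3)^(9) t_k = s_(10) − s_(3) = 700/429 − (35/24) = 595/3432.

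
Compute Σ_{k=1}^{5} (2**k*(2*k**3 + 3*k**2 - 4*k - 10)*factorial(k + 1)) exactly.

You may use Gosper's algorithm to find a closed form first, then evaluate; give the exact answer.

Σ = 7096332

t_(k+1)/t_k = 2*(2*k**4 + 13*k**3 + 26*k**2 + 7*k - 18)/(2*k**3 + 3*k**2 - 4*k - 10).
So A=2*k + 4 and B=1, with C=k**3 + 3*k**2/2 - 2*k - 5.
Set up (2*k + 4)·f(k+1) − (1)·f(k) − (k**3 + 3*k**2/2 - 2*k - 5) = 0.
d = 2 from the (1,0,3) case.
Solve for f: f(k) = (k**2 - 2*k - 2)/2 (degree 2 ≤ 2).
R(k) = B(k−1)·f(k)/C(k) = (k**2 - 2*k - 2)/(2*k**3 + 3*k**2 - 4*k - 10); s_k = R·t_k = 2**k*(k**2 - 2*k - 2)*factorial(k + 1).
s_(k+1) − s_k = 2**k*(2*k**3 + 3*k**2 - 4*k - 10)*factorial(k + 1) = t_k.
Σ_(k=1)^(5) t_k = s_(6) − s_(1) = 7096320 − (-12) = 7096332.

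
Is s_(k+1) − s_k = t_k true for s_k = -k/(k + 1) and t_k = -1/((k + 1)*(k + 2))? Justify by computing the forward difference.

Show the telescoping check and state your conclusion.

s_(k+1) = (-k - 1)/(k + 2)
s_(k+1) − s_k = -1/(k**2 + 3*k + 2)
(s_(k+1) − s_k) − t_k = 0

Valid: the claim telescopes to t_k.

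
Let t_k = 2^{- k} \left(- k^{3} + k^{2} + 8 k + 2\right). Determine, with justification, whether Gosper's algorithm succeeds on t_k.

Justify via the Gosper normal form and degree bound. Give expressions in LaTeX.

t_(k+1)/t_k = (k**3/2 + k**2 - 7*k/2 - 5)/(k**3 - k**2 - 8*k - 2).
A = 1/2, B = 1, C = k**3 - k**2 - 8*k - 2.
Need (1/2)·f(k+1) − (1)·f(k) = k**3 - k**2 - 8*k - 2.
deg f ≤ 3 (via 0,0,3).
Solving with deg f ≤ 3: f(k) = -2*k*(k**2 + 2*k - 1).
Certificate R = B(k−1)f/C = -2*k*(k**2 + 2*k - 1)/(k**3 - k**2 - 8*k - 2) gives s_k = 2**(1 - k)*k*(k**2 + 2*k - 1).
Δs = (-k**3 + k**2 + 8*k + 2)/2**k, as required.

Yes. s_k = 2^{1 - k} k \left(k^{2} + 2 k - 1\right).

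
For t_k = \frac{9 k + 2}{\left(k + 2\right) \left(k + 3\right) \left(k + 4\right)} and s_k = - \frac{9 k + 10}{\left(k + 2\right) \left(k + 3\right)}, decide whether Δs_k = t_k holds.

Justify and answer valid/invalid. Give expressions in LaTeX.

Valid — Δs_k = t_k.

s_(k+1) = (-9*k - 19)/((k + 3)*(k + 4))
s_(k+1) − s_k = (9*k + 2)/(k**3 + 9*k**2 + 26*k + 24)
(s_(k+1) − s_k) − t_k = 0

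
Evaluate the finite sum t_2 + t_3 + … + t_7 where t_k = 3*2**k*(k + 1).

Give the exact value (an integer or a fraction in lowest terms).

Step 1: r(k) = 2*(k + 2)/(k + 1).
So A=2 and B=1, with C=k + 1.
Need (2)·f(k+1) − (1)·f(k) = k + 1.
deg f ≤ 1 (via 0,0,1).
A polynomial solution: f(k) = k - 1.
Then R = B(k−1)f/C = (k - 1)/(k + 1), so s_k = R(k)·t_k = 3*2**k*(k - 1).
Δs = 3*2**k*(k + 1), as required.
Σ_(k=2)^(7) t_k = s_(8) − s_(2) = 5376 − (12) = 5364.

Σ = 5364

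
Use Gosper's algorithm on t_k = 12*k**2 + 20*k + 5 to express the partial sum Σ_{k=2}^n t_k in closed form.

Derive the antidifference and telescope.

S(n) = 4*n**3 + 16*n**2 + 17*n - 37

Ratio r(k) = (12*k**2 + 44*k + 37)/(12*k**2 + 20*k + 5).
A = 1, B = 1, C = k**2 + 5*k/3 + 5/12.
Key eq: (1)·f(k+1) = (1)·f(k) + (k**2 + 5*k/3 + 5/12).
Bound: deg f ≤ 3.
Coefficient equations give f(k) = k*(2*k - 1)*(2*k + 3)/12.
R(k) = B(k−1)·f(k)/C(k) = k*(2*k - 1)*(2*k + 3)/(12*k**2 + 20*k + 5); s_k = R·t_k = k*(4*k**2 + 4*k - 3).
Verify: 12*k**2 + 20*k + 5 matches t_k.
Σ_(k=2)^n t_k = s_(n+1) − s_(2) = (4*n**3 + 16*n**2 + 17*n + 5) − (42), i.e. 4*n**3 + 16*n**2 + 17*n - 37.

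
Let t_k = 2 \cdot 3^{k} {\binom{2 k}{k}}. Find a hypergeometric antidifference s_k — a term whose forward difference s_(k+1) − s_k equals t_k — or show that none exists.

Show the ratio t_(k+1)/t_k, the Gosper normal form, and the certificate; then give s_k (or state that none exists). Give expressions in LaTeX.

none — t_k is not Gosper-summable

The ratio is 6*(2*k + 1)/(k + 1).
A = 12*k + 6, B = k + 1, C = 1.
Need (12*k + 6)·f(k+1) − (k)·f(k) = 1.
Bound: deg f ≤ -1.
deg f ≤ -1 is impossible — no certificate.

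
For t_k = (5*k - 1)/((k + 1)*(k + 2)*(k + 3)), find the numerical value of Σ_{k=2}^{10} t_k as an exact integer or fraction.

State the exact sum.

The ratio is (k + 1)*(5*k + 4)/((k + 4)*(5*k - 1)).
Factor: A=k + 1; B=k + 4; C=k - 1/5.
Solve (k + 1)·f(k+1) − (k + 3)·f(k) = k - 1/5.
Bound: deg f ≤ 2.
Solve for f: f(k) = k*(k - 2)/5 (degree 2 ≤ 2).
So s_k = (B(k−1)f/C)·t_k = (k*(k - 2)*(k + 3)/(5*k - 1))·t_k = k*(k - 2)/((k + 1)*(k + 2)).
Check: Δs_k = (5*k - 1)/(k**3 + 6*k**2 + 11*k + 6). ✓
Evaluate s at k=11 and k=2: 33/52 and 0; difference 33/52.

Σ = 33/52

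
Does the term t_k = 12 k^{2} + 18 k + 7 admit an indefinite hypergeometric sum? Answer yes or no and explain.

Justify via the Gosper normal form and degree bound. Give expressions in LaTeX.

Yes. s_k = k^{2} \left(4 k + 3\right).

t_(k+1)/t_k = (12*k**2 + 42*k + 37)/(12*k**2 + 18*k + 7).
Take A(k)=1, B(k)=1, C(k)=k**2 + 3*k/2 + 7/12.
Key eq: (1)·f(k+1) = (1)·f(k) + (k**2 + 3*k/2 + 7/12).
d = 3 from the (0,0,2) case.
Solving with deg f ≤ 3: f(k) = k**2*(4*k + 3)/12.
Then R = B(k−1)f/C = k**2*(4*k + 3)/(12*k**2 + 18*k + 7), so s_k = R(k)·t_k = k**2*(4*k + 3).
Check: Δs_k = 12*k**2 + 18*k + 7. ✓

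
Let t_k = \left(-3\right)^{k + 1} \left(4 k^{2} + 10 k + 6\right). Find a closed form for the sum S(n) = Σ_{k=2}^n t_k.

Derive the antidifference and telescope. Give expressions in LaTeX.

Compute t_(k+1)/t_k: get 3*(-2*k**2 - 9*k - 10)/(2*k**2 + 5*k + 3).
Factor: A=-3; B=1; C=k**2 + 5*k/2 + 3/2.
Set up (-3)·f(k+1) − (1)·f(k) − (k**2 + 5*k/2 + 3/2) = 0.
From deg A=0, deg B=0, deg C=2: d=2.
A polynomial solution: f(k) = -k*(k + 1)/4.
Certificate R = B(k−1)f/C = -k/(2*(2*k + 3)) gives s_k = 3*(-3)**k*k*(k + 1).
s_(k+1) − s_k = 6*(-3)**k*(-2*k - 3)*(k + 1) = t_k.
s_(n+1) = (-3)**(n + 2)*(-n**2 - 3*n - 2) and s_(2) = 162, so S(n) = -9*(-3)**n*n**2 - 18*(-3)**n + 9*(-3)**(n + 1)*n - 162.

S(n) = - 9 \left(-3\right)^{n} n^{2} - 18 \left(-3\right)^{n} + 9 \left(-3\right)^{n + 1} n - 162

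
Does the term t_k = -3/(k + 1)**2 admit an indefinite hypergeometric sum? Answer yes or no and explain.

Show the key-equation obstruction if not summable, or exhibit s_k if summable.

No. Not Gosper-summable.

Compute t_(k+1)/t_k: get (k + 1)**2/(k + 2)**2.
Take A(k)=k**2 + 2*k + 1, B(k)=k**2 + 4*k + 4, C(k)=1.
Need (k**2 + 2*k + 1)·f(k+1) − (k**2 + 2*k + 1)·f(k) = 1.
d = 0 from the (2,2,0) case.
Generic f = c0 gives residual -1; -1 = 0 cannot hold, so t_k is not Gosper-summable.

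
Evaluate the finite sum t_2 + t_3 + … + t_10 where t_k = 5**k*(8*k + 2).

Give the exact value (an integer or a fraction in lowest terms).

r(k) = 5*(4*k + 5)/(4*k + 1) after simplifying.
So A=5 and B=1, with C=k + 1/4.
Solve (5)·f(k+1) − (1)·f(k) = k + 1/4.
d = 1 from the (0,0,1) case.
Solving with deg f ≤ 1: f(k) = (k - 1)/4.
Certificate R = B(k−1)f/C = (k - 1)/(4*k + 1) gives s_k = 2*5**k*(k - 1).
Check: Δs_k = 5**k*(8*k + 2). ✓
Σ_(k=2)^(10) t_k = s_(11) − s_(2) = 976562500 − (50) = 976562450.

Σ = 976562450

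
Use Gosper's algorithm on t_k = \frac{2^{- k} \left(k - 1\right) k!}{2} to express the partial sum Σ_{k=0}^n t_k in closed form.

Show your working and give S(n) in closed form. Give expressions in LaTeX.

S(n) = 2^{- n - 1} \left(- 2^{n + 1} + n n! + n!\right)

Ratio r(k) = k*(k + 1)/(2*(k - 1)).
Gosper form: A/B · C(k+1)/C(k) with A=k/2 + 1/2, B=1, C=k - 1.
Need (k/2 + 1/2)·f(k+1) − (1)·f(k) = k - 1.
From deg A=1, deg B=0, deg C=1: d=0.
Match coefficients ⇒ f(k) = 2.
Certificate R = B(k−1)f/C = 2/(k - 1) gives s_k = factorial(k)/2**k.
s_(k+1) − s_k = (k - 1)*factorial(k)/(2*2**k) = t_k.
Evaluate: s_(n+1) = 2**(-n - 1)*factorial(n + 1); subtract s_(0) = 1 ⇒ S(n) = 2**(-n - 1)*(-2**(n + 1) + n*factorial(n) + factorial(n)).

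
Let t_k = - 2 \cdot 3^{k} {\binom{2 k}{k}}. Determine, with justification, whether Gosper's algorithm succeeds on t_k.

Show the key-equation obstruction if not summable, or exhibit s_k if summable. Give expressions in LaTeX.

r(k) = 6*(2*k + 1)/(k + 1) after simplifying.
Gosper form: A/B · C(k+1)/C(k) with A=12*k + 6, B=k + 1, C=1.
f must satisfy (12*k + 6)·f(k+1) − (k)·f(k) = 1.
Bound: deg f ≤ -1.
deg f ≤ -1 is impossible — no certificate.

No. Not Gosper-summable.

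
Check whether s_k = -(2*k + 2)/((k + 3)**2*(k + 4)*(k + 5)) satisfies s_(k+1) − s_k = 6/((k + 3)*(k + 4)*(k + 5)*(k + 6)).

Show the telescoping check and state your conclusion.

s_(k+1) = 2*(-k - 2)/((k + 4)**2*(k + 5)*(k + 6))
s_(k+1) − s_k = 2*(3*k**2 + 13*k + 6)/(k**6 + 25*k**5 + 257*k**4 + 1391*k**3 + 4182*k**2 + 6624*k + 4320)
(s_(k+1) − s_k) − t_k = 4*(-4*k - 15)/(k**6 + 25*k**5 + 257*k**4 + 1391*k**3 + 4182*k**2 + 6624*k + 4320)

Invalid: residual 4*(-4*k - 15)/(k**6 + 25*k**5 + 257*k**4 + 1391*k**3 + 4182*k**2 + 6624*k + 4320) ≠ 0.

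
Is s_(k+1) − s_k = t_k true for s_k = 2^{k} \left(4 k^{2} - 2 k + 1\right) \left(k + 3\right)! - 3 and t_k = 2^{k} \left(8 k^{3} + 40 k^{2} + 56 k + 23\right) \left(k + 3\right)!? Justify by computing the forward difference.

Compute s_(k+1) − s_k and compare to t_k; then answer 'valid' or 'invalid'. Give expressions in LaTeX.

valid; difference matches t_k

s_(k+1) = -2**(k + 1)*(2*k - 4*(k + 1)**2 + 1)*factorial(k + 4) - 3
s_(k+1) − s_k = 2**k*(8*k**3 + 40*k**2 + 56*k + 23)*factorial(k + 3)
(s_(k+1) − s_k) − t_k = 0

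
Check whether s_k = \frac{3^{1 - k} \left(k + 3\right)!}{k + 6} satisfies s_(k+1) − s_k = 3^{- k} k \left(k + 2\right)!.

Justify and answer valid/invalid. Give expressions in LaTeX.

Invalid: residual - \frac{3^{1 - k} \left(k^{2} + 6 k - 3\right) \left(k + 2\right)!}{\left(k + 6\right) \left(k + 7\right)} ≠ 0.

s_(k+1) = factorial(k + 4)/(3**k*(k + 7))
s_(k+1) − s_k = (k**2 + 7*k + 3)*factorial(k + 3)/(3**k*(k + 6)*(k + 7))
(s_(k+1) − s_k) − t_k = -3**(1 - k)*(k**2 + 6*k - 3)*factorial(k + 2)/((k + 6)*(k + 7))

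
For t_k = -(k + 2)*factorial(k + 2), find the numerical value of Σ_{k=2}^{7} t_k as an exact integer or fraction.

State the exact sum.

Compute t_(k+1)/t_k: get (k + 3)**2/(k + 2).
Factor: A=k + 3; B=1; C=k + 2.
Key eq: (k + 3)·f(k+1) = (1)·f(k) + (k + 2).
deg f ≤ 0 (via 1,0,1).
Solve for f: f(k) = 1 (degree 0 ≤ 0).
R(k) = B(k−1)·f(k)/C(k) = 1/(k + 2); s_k = R·t_k = -factorial(k + 2).
s_(k+1) − s_k = -(k + 2)*factorial(k + 2) = t_k.
Sum = s_(8) − s_(2); s_(8) = -3628800, s_(2) = -24 ⇒ -3628776.

Σ = -3628776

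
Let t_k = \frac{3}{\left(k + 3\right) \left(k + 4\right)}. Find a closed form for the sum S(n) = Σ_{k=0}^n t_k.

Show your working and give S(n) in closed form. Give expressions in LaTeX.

S(n) = \frac{n + 1}{n + 4}

Ratio r(k) = (k + 3)/(k + 5).
So A=k + 3 and B=k + 5, with C=1.
Set up (k + 3)·f(k+1) − (k + 4)·f(k) − (1) = 0.
d = 1 from the (1,1,0) case.
A polynomial solution: f(k) = k/3.
So s_k = (B(k−1)f/C)·t_k = (k*(k + 4)/3)·t_k = k/(k + 3).
Verify: 3/(k**2 + 7*k + 12) matches t_k.
s_(n+1) = (n + 1)/(n + 4) and s_(0) = 0, so S(n) = (n + 1)/(n + 4).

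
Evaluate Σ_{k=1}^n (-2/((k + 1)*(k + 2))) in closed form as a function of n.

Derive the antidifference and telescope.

S(n) = -n/(n + 2)

Compute t_(k+1)/t_k: get (k + 1)/(k + 3).
So A=k + 1 and B=k + 3, with C=1.
f must satisfy (k + 1)·f(k+1) − (k + 2)·f(k) = 1.
d = 1 from the (1,1,0) case.
Solving with deg f ≤ 1: f(k) = k.
Certificate R = B(k−1)f/C = k*(k + 2) gives s_k = -2*k/(k + 1).
s_(k+1) − s_k = -2/(k**2 + 3*k + 2) = t_k.
Evaluate: s_(n+1) = 2*(-n - 1)/(n + 2); subtract s_(1) = -1 ⇒ S(n) = -n/(n + 2).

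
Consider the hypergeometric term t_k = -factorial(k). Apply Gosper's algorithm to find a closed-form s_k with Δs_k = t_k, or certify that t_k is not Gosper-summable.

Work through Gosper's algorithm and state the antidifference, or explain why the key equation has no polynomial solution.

Ratio r(k) = k + 1.
Take A(k)=k + 1, B(k)=1, C(k)=1.
Set up (k + 1)·f(k+1) − (1)·f(k) − (1) = 0.
From deg A=1, deg B=0, deg C=0: d=-1.
Bound -1 < 0, so the key equation has no polynomial solution.

no hypergeometric antidifference exists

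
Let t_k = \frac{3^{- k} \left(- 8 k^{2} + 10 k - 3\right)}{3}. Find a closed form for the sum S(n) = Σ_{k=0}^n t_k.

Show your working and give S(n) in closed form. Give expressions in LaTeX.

S(n) = 3^{- n - 1} \left(- 3^{n + 2} + 4 n^{2} + 7 n + 6\right)

Step 1: r(k) = (8*k**2 + 6*k + 1)/(3*(8*k**2 - 10*k + 3)).
Factor: A=1/3; B=1; C=k**2 - 5*k/4 + 3/8.
Set up (1/3)·f(k+1) − (1)·f(k) − (k**2 - 5*k/4 + 3/8) = 0.
Degrees (0,0,2) ⇒ d ≤ 2.
Solving with deg f ≤ 2: f(k) = -3*(4*k**2 - k + 3)/8.
Certificate R = B(k−1)f/C = -3*(4*k**2 - k + 3)/((2*k - 1)*(4*k - 3)) gives s_k = (4*k**2 - k + 3)/3**k.
Δs = (-8*k**2 + 10*k - 3)/(3*3**k), as required.
Evaluate: s_(n+1) = 3**(-n - 1)*(4*n**2 + 7*n + 6); subtract s_(0) = 3 ⇒ S(n) = 3**(-n - 1)*(-3**(n + 2) + 4*n**2 + 7*n + 6).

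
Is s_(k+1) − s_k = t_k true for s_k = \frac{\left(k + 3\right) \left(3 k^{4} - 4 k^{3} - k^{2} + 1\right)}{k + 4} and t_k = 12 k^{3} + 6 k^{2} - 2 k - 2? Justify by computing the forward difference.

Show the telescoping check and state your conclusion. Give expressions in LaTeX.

Invalid: residual \frac{- 9 k^{4} - 58 k^{3} - 23 k^{2} + 10 k + 9}{k^{2} + 9 k + 20} ≠ 0.

s_(k+1) = (k + 4)*(3*(k + 1)**4 - 4*(k + 1)**3 - (k + 1)**2 + 1)/(k + 5)
s_(k+1) − s_k = (12*k**5 + 105*k**4 + 234*k**3 + 77*k**2 - 48*k - 31)/(k**2 + 9*k + 20)
(s_(k+1) − s_k) − t_k = (-9*k**4 - 58*k**3 - 23*k**2 + 10*k + 9)/(k**2 + 9*k + 20)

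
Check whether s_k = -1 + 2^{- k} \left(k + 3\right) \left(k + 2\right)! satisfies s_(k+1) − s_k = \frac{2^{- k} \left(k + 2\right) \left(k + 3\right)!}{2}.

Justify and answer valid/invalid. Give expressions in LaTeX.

s_(k+1) = 2**(-k - 1)*(k + 4)*factorial(k + 3) - 1
s_(k+1) − s_k = (k + 2)*factorial(k + 3)/(2*2**k)
(s_(k+1) − s_k) − t_k = 0

valid (s_(k+1) − s_k reduces to t_k)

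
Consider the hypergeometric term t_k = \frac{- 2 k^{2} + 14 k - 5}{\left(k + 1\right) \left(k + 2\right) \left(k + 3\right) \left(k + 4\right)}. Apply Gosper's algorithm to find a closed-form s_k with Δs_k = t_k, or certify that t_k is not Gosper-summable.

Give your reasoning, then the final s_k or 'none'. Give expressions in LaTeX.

r(k) = -(k + 1)*(14*k - 2*(k + 1)**2 + 9)/((k + 5)*(2*k**2 - 14*k + 5)) after simplifying.
Take A(k)=k + 1, B(k)=k + 5, C(k)=k**2 - 7*k + 5/2.
Solve (k + 1)·f(k+1) − (k + 4)·f(k) = k**2 - 7*k + 5/2.
d = 3 from the (1,1,2) case.
Solving with deg f ≤ 3: f(k) = k*(k**2 - 6*k + 35)/12.
Certificate R = B(k−1)f/C = k*(k + 4)*(k**2 - 6*k + 35)/(6*(2*k**2 - 14*k + 5)) gives s_k = k*(-k**2 + 6*k - 35)/(6*(k + 1)*(k + 2)*(k + 3)).
Δs = (-2*k**2 + 14*k - 5)/(k**4 + 10*k**3 + 35*k**2 + 50*k + 24), as required.

s_k = \frac{k \left(- k^{2} + 6 k - 35\right)}{6 \left(k + 1\right) \left(k + 2\right) \left(k + 3\right)}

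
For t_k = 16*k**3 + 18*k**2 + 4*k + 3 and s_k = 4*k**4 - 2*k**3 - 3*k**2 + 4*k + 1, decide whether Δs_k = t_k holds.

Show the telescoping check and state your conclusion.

s_(k+1) = 4*k**4 + 14*k**3 + 15*k**2 + 8*k + 4
s_(k+1) − s_k = 16*k**3 + 18*k**2 + 4*k + 3
(s_(k+1) − s_k) − t_k = 0

valid; difference matches t_k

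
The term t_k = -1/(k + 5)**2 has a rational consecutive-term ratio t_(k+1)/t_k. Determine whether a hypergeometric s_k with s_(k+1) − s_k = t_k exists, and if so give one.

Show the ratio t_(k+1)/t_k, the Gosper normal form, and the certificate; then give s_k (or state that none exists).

r(k) = (k + 5)**2/(k + 6)**2 after simplifying.
Take A(k)=k**2 + 10*k + 25, B(k)=k**2 + 12*k + 36, C(k)=1.
Need (k**2 + 10*k + 25)·f(k+1) − (k**2 + 10*k + 25)·f(k) = 1.
Degrees (2,2,0) ⇒ d ≤ 0.
Write f(k) = c0. Then LHS − RHS = -1, requiring -1 = 0: contradictory. No certificate.

no hypergeometric antidifference exists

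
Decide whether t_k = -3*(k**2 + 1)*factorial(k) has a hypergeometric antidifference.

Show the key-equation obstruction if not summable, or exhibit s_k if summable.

Compute t_(k+1)/t_k: get (k + 1)*((k + 1)**2 + 1)/(k**2 + 1).
Factor: A=k + 1; B=1; C=k**2 + 1.
Need (k + 1)·f(k+1) − (1)·f(k) = k**2 + 1.
From deg A=1, deg B=0, deg C=2: d=1.
Solve for f: f(k) = k - 1 (degree 1 ≤ 1).
So s_k = (B(k−1)f/C)·t_k = ((k - 1)/(k**2 + 1))·t_k = -3*(k - 1)*factorial(k).
Verify: -3*(k**2 + 1)*factorial(k) matches t_k.

Yes. s_k = -3*(k - 1)*factorial(k).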